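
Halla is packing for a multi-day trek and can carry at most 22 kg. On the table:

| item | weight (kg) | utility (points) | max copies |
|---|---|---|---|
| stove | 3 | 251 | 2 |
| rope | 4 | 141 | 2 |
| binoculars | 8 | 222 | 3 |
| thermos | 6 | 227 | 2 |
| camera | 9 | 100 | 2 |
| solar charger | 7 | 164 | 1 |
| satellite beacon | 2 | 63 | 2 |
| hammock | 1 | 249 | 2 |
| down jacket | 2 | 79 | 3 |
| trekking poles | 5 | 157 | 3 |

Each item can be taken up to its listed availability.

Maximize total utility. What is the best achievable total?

A density-first pass picks 2×stove + thermos + satellite beacon + 2×hammock + 3×down jacket — 1527 at 22 kg.
Dropping satellite beacon and 2×down jacket frees 6 kg; slotting in thermos (6 kg) lifts the total to 1533 at 22 kg.
Nothing else within 22 kg beats 1533.

1533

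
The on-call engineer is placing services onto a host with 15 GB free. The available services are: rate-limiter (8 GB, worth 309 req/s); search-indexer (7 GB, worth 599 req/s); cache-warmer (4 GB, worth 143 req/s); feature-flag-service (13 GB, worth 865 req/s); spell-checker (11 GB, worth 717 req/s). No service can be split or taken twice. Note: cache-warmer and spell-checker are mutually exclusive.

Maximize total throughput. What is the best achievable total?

908

By throughput per GB: search-indexer 85.57, feature-flag-service 66.54, spell-checker 65.18 lead.
The ratio ordering already packs tightly: rate-limiter + search-indexer, 15 GB, 908.
Nothing else feasible within 15 GB beats 908.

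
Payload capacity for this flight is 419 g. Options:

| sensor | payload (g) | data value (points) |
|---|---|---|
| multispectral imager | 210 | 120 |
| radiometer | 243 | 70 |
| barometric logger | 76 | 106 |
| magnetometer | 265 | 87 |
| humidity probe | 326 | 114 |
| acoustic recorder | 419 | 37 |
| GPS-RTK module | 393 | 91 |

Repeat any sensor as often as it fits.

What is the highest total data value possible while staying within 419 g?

The ratio ordering already packs tightly: 5×barometric logger, 380 g, 530.
That's the maximum — no swap from here does better than 530.

530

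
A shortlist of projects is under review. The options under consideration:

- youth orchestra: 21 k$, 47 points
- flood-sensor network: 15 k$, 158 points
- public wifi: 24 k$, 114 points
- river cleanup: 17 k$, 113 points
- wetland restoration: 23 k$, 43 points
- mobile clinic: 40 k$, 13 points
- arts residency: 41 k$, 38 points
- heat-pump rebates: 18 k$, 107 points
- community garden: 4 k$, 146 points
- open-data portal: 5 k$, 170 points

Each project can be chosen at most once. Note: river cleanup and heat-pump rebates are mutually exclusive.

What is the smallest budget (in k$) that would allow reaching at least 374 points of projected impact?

24

Look for the lowest-budget combination reaching 374.
flood-sensor network + community garden + open-data portal: 474 projected impact at 24 k$.
No combination under 24 k$ hits 374.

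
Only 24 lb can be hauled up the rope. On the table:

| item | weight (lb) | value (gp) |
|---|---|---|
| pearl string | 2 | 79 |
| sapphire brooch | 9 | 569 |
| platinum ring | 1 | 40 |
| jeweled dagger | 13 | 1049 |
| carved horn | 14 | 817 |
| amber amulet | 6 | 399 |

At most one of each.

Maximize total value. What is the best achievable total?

1697

The ratio heuristic lands on pearl string + platinum ring + jeweled dagger + amber amulet (1567) but leaves 2 lb idle.
The 7 lb tied up in platinum ring and amber amulet is better spent on sapphire brooch — total rises to 1697 (24 lb).
An exhaustive check of the 64 subsets confirms 1697.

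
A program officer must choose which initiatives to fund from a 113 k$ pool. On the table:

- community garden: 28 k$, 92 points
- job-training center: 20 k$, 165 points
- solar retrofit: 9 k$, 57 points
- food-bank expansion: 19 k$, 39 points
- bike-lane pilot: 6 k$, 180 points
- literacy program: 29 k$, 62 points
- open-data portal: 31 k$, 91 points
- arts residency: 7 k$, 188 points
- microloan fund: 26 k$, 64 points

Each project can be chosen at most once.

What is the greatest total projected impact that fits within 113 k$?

Ranking by ratio (projected impact/k$): bike-lane pilot 30.00, arts residency 26.86, job-training center 8.25, solar retrofit 6.33.
Best packing: community garden + job-training center + solar retrofit + bike-lane pilot + open-data portal + arts residency — 101 k$, 773 total.
Next best is community garden + job-training center + food-bank expansion + bike-lane pilot + open-data portal + arts residency at 755 (111 k$) — short by 18.

773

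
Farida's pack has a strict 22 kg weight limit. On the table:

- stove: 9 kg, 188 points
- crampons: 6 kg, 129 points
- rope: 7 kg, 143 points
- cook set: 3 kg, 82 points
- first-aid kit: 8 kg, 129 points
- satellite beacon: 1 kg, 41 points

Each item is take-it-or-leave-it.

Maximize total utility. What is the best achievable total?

The ratio heuristic lands on stove + crampons + cook set + satellite beacon (440) but leaves 3 kg idle.
The 4 kg tied up in cook set and satellite beacon is better spent on rope — total rises to 460 (22 kg).
Runner-up stove + rope + cook set + satellite beacon tops out at 454.

460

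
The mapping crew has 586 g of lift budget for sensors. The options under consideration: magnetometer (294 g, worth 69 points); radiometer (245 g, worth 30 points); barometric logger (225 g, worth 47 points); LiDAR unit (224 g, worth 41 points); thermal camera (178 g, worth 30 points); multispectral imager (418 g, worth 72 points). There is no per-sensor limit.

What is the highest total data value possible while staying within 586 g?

116

Density check — magnetometer 0.23, barometric logger 0.21, LiDAR unit 0.18 are the best per g.
Taking magnetometer + barometric logger: 519 g used, 116 in data value.
The spare 67 g is too small for any remaining sensor, and no exchange beats 116.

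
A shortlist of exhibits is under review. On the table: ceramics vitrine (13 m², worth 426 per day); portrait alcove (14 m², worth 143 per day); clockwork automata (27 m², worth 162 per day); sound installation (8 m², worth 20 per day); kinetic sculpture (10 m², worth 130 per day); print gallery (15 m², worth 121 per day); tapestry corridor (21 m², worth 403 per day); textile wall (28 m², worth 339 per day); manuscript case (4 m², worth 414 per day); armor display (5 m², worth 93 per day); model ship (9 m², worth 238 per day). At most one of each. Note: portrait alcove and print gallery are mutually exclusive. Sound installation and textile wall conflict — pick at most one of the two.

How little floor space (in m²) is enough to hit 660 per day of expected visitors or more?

17

Look for the lowest-floor combination reaching 660.
ceramics vitrine + manuscript case: 840 expected visitors at 17 m².
Any bundle with less than 17 m² falls short of 660.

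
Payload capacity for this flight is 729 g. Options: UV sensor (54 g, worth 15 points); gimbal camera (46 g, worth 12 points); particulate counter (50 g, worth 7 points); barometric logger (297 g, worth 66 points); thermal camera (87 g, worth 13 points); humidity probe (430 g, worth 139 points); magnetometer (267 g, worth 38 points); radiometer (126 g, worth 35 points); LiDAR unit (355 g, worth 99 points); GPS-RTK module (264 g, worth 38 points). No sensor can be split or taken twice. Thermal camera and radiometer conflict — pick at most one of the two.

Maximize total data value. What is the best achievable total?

Density check — humidity probe 0.32, LiDAR unit 0.28, UV sensor 0.28 are the best per g.
The ratio ordering already packs tightly: UV sensor + gimbal camera + particulate counter + humidity probe + radiometer, 706 g, 208.
Nothing else feasible within 729 g beats 208.

208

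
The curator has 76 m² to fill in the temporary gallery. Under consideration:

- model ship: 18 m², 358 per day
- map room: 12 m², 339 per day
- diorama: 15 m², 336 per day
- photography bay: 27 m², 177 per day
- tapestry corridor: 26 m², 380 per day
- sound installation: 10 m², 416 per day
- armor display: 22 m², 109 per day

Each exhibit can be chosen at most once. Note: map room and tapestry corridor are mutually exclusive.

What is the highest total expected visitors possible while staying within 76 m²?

1490

Greedy by ratio would take model ship + map room + diorama + sound installation: 55 m² used, total 1449.
Replace map room with tapestry corridor: the trade gains 41 net, giving 1490 at 69 m².
Next best is model ship + map room + diorama + sound installation at 1449 (55 m²) — short by 41.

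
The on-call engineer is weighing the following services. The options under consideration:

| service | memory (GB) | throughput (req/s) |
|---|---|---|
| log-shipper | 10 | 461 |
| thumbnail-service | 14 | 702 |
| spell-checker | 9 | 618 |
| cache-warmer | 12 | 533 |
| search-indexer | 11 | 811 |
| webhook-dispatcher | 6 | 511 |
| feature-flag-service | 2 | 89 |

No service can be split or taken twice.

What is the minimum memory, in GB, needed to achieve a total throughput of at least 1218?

Minimise GB subject to total throughput ≥ 1218.
search-indexer + webhook-dispatcher: 1322 throughput at 17 GB.
Any bundle with less than 17 GB falls short of 1218.

17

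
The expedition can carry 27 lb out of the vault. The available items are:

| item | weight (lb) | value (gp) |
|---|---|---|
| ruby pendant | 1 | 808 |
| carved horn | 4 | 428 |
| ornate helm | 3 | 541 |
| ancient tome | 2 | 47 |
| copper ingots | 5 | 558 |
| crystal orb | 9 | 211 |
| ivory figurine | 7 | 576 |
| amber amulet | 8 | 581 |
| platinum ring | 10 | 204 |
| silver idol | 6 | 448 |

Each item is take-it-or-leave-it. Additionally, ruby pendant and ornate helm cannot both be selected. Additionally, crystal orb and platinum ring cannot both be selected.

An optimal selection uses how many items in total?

6

Optimal total is 2998.
ruby pendant + carved horn + ancient tome + copper ingots + ivory figurine + amber amulet hits 2998 at 27 lb.
Any selection reaching 2998 contains exactly 6 items.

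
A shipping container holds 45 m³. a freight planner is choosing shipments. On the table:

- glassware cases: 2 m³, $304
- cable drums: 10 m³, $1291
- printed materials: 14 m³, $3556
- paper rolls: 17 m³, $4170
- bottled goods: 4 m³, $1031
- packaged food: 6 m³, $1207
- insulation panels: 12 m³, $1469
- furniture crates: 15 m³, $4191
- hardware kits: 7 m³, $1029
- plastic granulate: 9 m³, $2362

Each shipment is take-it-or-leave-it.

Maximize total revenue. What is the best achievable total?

11754

The ratio heuristic lands on glassware cases + printed materials + bottled goods + furniture crates + plastic granulate (11444) but leaves 1 m³ idle.
Replace glassware cases and printed materials with paper rolls: the trade gains 310 net, giving 11754 at 45 m³.
That's the maximum — no swap from here does better than 11754.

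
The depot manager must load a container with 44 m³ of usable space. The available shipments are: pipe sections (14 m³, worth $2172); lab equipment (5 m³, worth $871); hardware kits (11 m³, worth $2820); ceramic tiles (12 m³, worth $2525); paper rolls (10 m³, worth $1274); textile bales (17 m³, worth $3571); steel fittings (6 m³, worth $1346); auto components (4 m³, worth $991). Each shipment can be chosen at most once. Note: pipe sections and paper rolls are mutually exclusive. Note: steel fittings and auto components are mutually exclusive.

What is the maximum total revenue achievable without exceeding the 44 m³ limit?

9907

Taking hardware kits + ceramic tiles + textile bales + auto components: 44 m³ used, 9907 in revenue.
Nothing else feasible within 44 m³ beats 9907.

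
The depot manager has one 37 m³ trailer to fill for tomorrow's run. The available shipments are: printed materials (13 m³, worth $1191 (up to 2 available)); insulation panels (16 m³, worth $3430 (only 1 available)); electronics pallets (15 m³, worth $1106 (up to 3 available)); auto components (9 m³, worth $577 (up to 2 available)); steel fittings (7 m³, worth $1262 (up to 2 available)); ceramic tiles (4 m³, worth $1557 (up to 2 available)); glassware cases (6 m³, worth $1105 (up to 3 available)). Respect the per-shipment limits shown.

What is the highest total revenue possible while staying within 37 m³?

Greedy by ratio would take insulation panels + 2×ceramic tiles + 2×glassware cases: 36 m³ used, total 8754.
Dropping glassware cases frees 6 m³; slotting in steel fittings (7 m³) lifts the total to 8911 at 37 m³.
Nothing else within 37 m³ beats 8911.

8911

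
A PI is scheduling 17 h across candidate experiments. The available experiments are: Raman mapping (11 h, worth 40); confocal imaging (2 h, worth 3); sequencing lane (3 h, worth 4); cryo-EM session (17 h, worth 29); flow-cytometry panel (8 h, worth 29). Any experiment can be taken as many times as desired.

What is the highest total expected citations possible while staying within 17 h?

58

Taking the top-ratio experiments first gives Raman mapping + 3×confocal imaging for 49 (17 h).
The 17 h tied up in Raman mapping and 3×confocal imaging is better spent on 2×flow-cytometry panel — total rises to 58 (16 h).
Every other selection either busts 17 h or fails to beat 58.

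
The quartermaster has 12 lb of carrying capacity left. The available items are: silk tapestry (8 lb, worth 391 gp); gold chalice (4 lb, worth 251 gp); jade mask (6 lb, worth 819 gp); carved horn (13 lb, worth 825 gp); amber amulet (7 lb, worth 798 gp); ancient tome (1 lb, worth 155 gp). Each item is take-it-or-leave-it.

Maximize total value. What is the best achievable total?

The ratio ordering already packs tightly: gold chalice + jade mask + ancient tome, 11 lb, 1225.
Runner-up gold chalice + amber amulet + ancient tome tops out at 1204.

1225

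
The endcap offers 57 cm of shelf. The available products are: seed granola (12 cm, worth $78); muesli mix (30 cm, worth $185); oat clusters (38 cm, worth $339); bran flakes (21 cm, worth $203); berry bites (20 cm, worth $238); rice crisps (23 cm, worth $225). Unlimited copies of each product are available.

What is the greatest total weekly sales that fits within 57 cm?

Best packing: seed granola + 2×berry bites — 52 cm, 554 total.
Nothing else within 57 cm beats 554.

554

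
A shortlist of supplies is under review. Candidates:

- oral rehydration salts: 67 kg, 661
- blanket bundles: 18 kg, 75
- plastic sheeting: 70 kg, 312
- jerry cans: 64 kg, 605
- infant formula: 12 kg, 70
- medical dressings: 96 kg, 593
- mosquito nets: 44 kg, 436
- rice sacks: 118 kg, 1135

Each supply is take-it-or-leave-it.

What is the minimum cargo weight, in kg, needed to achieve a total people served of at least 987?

Need the lightest bundle worth ≥ 987.
jerry cans + mosquito nets: 1041 people served at 108 kg.
Any bundle with less than 108 kg falls short of 987.

108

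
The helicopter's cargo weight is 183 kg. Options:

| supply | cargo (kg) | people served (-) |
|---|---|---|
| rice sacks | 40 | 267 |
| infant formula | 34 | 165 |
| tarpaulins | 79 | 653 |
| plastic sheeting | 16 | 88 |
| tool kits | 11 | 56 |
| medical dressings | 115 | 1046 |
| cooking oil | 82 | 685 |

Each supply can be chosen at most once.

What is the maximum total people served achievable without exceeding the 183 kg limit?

1457

The ratio ordering already packs tightly: rice sacks + plastic sheeting + tool kits + medical dressings, 182 kg, 1457.
Next best is tarpaulins + plastic sheeting + cooking oil at 1426 (177 kg) — short by 31.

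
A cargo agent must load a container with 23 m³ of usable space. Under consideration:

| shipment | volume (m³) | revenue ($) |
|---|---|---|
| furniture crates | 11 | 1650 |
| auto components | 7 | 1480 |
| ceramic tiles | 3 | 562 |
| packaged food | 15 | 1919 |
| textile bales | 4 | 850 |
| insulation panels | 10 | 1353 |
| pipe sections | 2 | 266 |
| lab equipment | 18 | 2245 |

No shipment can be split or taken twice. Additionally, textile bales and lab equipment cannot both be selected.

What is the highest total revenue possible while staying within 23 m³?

The ratio heuristic lands on auto components + ceramic tiles + textile bales + pipe sections (3158) but leaves 7 m³ idle.
Replace ceramic tiles and pipe sections with furniture crates: the trade gains 822 net, giving 3980 at 22 m³.

3980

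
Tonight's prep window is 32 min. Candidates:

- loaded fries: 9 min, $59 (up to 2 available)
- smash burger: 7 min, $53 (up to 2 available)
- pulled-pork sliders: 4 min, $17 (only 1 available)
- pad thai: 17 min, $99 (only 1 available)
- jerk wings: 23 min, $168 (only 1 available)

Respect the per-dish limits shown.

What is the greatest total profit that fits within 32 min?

227

A density-first pass picks 2×loaded fries + 2×smash burger — 224 at 32 min.
Replace loaded fries and 2×smash burger with jerk wings: the trade gains 3 net, giving 227 at 32 min.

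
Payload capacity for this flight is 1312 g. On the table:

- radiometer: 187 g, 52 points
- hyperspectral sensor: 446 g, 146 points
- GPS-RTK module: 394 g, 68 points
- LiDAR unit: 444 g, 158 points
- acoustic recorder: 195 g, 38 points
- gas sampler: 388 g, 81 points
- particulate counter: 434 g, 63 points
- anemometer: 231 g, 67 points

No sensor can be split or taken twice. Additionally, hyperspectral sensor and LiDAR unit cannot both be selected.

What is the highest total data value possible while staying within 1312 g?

Taking radiometer + LiDAR unit + gas sampler + anemometer: 1250 g used, 358 in data value.
Nothing else feasible within 1312 g beats 358.

358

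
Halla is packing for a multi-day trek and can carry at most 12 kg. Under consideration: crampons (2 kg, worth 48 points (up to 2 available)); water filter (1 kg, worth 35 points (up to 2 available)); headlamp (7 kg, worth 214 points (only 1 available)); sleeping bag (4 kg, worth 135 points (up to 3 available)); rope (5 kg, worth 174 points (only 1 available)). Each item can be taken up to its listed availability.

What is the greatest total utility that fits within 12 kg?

Density check — water filter 35.00, rope 34.80, sleeping bag 33.75 are the best per kg.
The ratio heuristic lands on 2×water filter + sleeping bag + rope (379) but leaves 1 kg idle.
Dropping 2×water filter and rope frees 7 kg; slotting in 2×sleeping bag (8 kg) lifts the total to 405 at 12 kg.
Every other selection either busts 12 kg or exceeds an availability limit or fails to beat 405.

405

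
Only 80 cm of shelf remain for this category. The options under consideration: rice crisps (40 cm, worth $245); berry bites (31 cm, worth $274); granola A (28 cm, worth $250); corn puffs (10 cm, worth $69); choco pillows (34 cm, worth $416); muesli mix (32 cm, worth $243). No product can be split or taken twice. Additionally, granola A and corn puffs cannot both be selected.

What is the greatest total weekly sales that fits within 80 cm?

759

Taking berry bites + corn puffs + choco pillows: 75 cm used, 759 in weekly sales.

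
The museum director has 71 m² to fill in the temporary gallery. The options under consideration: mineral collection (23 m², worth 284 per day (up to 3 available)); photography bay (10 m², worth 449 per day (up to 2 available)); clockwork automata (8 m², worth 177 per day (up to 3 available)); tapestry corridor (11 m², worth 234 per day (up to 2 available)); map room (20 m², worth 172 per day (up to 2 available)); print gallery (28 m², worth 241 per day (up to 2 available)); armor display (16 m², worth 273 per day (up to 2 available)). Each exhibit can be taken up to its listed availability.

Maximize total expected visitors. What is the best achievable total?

Filling by ratio: 2×photography bay + 3×clockwork automata + 2×tapestry corridor for 1897, with 5 m² left unused.
The 11 m² tied up in tapestry corridor is better spent on armor display — total rises to 1936 (71 m²).
No other feasible combination exceeds 1936.

1936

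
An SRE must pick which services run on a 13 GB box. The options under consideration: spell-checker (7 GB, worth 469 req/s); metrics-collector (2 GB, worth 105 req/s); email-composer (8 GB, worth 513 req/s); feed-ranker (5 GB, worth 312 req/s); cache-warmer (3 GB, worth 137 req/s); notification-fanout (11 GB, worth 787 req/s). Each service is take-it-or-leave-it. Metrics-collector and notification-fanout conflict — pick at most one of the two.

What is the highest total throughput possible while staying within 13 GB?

825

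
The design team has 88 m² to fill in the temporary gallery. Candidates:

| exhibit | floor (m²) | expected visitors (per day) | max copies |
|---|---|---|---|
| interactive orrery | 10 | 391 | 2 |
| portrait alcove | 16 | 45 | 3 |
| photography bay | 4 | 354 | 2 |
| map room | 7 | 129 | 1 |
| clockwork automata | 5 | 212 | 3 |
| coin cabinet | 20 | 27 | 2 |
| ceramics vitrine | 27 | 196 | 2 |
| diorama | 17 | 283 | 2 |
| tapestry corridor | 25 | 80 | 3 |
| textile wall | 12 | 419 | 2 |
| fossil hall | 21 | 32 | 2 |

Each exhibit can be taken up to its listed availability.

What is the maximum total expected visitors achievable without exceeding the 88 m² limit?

3247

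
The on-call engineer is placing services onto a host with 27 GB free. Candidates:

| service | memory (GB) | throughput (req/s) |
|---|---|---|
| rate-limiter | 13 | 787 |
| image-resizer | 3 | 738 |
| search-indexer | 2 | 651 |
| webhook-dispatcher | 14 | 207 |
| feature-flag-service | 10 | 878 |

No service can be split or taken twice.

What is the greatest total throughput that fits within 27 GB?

2403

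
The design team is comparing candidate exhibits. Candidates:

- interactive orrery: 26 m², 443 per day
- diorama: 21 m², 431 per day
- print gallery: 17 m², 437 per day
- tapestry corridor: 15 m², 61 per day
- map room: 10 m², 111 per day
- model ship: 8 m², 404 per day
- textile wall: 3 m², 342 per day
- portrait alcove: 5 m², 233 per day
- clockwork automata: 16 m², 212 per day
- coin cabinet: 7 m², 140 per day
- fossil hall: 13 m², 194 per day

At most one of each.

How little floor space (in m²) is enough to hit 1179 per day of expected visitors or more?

Minimise m² subject to total expected visitors ≥ 1179.
print gallery + model ship + textile wall reaches 1183 using 28 m².
No combination under 28 m² hits 1179.

28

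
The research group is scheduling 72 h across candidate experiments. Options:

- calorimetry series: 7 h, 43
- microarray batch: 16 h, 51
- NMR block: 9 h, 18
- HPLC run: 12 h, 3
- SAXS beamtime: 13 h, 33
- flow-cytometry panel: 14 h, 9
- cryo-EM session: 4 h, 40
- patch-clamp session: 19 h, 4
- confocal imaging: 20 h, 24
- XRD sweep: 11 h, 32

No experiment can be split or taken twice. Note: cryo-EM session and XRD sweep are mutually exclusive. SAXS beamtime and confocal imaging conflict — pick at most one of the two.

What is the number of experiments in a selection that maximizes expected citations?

Best achievable expected citations is 194.
calorimetry series + microarray batch + NMR block + SAXS beamtime + flow-cytometry panel + cryo-EM session hits 194 at 63 h.
All optima have 6 experiments.

6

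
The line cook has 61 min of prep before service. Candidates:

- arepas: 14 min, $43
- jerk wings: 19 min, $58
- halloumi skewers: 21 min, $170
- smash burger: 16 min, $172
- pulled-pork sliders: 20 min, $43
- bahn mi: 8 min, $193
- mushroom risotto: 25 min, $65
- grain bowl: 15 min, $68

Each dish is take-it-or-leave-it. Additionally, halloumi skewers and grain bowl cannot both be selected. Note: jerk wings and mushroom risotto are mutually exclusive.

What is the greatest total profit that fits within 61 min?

578

Arepas + halloumi skewers + smash burger + bahn mi uses 59 of the 61 min and totals 578.
Next best is halloumi skewers + smash burger + bahn mi at 535 (45 min) — short by 43.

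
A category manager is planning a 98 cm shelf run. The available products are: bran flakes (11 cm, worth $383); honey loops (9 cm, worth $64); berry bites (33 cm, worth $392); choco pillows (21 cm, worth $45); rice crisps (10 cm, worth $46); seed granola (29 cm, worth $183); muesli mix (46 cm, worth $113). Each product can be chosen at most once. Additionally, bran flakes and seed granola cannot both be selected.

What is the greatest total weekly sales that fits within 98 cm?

Taking bran flakes + honey loops + berry bites + choco pillows + rice crisps: 84 cm used, 930 in weekly sales.
That's the maximum — no feasible swap from here does better than 930.

930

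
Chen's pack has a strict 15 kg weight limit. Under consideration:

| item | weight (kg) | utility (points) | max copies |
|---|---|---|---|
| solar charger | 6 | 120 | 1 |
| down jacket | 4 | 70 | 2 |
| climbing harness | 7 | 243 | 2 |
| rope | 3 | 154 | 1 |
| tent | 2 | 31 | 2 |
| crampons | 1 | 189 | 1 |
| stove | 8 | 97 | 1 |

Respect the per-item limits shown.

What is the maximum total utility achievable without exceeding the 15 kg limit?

A density-first pass picks down jacket + climbing harness + rope + crampons — 656 at 15 kg.
The 7 kg tied up in down jacket and rope is better spent on climbing harness — total rises to 675 (15 kg).

675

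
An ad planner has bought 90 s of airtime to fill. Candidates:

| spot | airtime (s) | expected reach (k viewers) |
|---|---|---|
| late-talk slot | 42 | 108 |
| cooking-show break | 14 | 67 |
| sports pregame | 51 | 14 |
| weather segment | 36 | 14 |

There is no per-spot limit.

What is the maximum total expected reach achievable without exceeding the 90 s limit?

402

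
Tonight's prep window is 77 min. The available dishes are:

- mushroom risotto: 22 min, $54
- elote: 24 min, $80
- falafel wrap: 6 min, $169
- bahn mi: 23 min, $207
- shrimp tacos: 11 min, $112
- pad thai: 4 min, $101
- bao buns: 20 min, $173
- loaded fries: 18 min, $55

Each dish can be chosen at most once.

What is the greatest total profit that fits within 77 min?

762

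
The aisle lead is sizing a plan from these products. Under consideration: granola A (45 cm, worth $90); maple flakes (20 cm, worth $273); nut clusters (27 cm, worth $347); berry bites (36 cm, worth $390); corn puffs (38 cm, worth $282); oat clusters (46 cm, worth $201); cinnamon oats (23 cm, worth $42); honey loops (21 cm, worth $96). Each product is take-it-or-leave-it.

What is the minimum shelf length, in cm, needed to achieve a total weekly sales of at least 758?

77

Look for the lowest-shelf combination reaching 758.
maple flakes + berry bites + honey loops reaches 759 using 77 cm.
Below 77 cm the best achievable stays under 758.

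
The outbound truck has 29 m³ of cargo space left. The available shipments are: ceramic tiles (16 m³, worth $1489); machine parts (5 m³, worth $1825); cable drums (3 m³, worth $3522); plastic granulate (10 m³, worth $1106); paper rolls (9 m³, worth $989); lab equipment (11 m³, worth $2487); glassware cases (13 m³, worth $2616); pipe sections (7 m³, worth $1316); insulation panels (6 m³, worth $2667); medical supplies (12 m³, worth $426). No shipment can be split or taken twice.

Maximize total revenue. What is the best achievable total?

10630

Ranking by ratio (revenue/m³): cable drums 1174.00, insulation panels 444.50, machine parts 365.00.
Taking the top-ratio shipments first gives machine parts + cable drums + lab equipment + insulation panels for 10501 (25 m³).
Dropping lab equipment frees 11 m³; slotting in glassware cases (13 m³) lifts the total to 10630 at 27 m³.
Next best is machine parts + cable drums + lab equipment + insulation panels at 10501 (25 m³) — short by 129.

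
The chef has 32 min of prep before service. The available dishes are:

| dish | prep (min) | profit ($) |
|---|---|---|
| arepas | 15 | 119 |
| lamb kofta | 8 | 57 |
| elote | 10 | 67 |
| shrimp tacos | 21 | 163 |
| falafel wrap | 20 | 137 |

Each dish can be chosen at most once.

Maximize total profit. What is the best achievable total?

230

The ratio heuristic lands on arepas + lamb kofta (176) but leaves 9 min idle.
Replace arepas and lamb kofta with elote + shrimp tacos: the trade gains 54 net, giving 230 at 31 min.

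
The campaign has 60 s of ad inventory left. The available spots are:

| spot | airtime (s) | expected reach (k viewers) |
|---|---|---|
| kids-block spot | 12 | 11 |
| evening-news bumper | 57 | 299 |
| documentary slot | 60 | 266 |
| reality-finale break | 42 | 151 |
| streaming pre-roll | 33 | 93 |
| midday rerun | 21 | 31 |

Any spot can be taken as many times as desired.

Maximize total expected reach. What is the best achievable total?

299

By expected reach per s: evening-news bumper 5.25, documentary slot 4.43, reality-finale break 3.60, streaming pre-roll 2.82 lead.
Best packing: evening-news bumper — 57 s, 299 total.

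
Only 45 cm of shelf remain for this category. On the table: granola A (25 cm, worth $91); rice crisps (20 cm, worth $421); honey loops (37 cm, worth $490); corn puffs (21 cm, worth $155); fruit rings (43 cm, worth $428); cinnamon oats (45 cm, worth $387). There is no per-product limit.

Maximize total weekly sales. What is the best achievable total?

Ranking by ratio (weekly sales/cm): rice crisps 21.05, honey loops 13.24, fruit rings 9.95.
2×rice crisps uses 40 of the 45 cm and totals 842.
Nothing else within 45 cm beats 842.

842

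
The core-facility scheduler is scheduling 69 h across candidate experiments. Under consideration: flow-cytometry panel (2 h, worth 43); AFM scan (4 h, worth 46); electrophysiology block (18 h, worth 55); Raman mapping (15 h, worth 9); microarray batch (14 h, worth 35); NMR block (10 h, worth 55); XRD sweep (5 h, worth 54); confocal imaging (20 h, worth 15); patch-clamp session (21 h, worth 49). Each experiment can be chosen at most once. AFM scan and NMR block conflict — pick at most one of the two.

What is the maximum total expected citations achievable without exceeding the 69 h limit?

282

Best packing: flow-cytometry panel + AFM scan + electrophysiology block + microarray batch + XRD sweep + patch-clamp session — 64 h, 282 total.
Runner-up flow-cytometry panel + electrophysiology block + microarray batch + NMR block + XRD sweep + confocal imaging tops out at 257.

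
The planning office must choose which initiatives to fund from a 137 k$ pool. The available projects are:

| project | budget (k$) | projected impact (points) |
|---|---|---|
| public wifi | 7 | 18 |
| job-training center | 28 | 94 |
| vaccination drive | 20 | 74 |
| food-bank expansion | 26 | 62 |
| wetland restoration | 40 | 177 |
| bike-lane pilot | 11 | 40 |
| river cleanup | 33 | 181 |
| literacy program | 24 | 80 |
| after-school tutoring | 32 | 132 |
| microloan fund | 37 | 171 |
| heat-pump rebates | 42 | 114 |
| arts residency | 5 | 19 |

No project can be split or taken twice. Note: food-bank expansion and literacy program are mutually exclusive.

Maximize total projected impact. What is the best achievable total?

622

Ranking by ratio (projected impact/k$): river cleanup 5.48, microloan fund 4.62, wetland restoration 4.42, after-school tutoring 4.12.
Vaccination drive + wetland restoration + river cleanup + microloan fund + arts residency uses 135 of the 137 k$ and totals 622.
Next best is public wifi + vaccination drive + wetland restoration + river cleanup + microloan fund at 621 (137 k$) — short by 1.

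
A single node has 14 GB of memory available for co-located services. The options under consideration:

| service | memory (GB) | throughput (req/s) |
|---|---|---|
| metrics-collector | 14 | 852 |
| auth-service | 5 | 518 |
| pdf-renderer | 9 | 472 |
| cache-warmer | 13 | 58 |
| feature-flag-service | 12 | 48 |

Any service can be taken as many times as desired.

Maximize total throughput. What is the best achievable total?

1036

Ranking by ratio (throughput/GB): auth-service 103.60, metrics-collector 60.86, pdf-renderer 52.44.
The ratio ordering already packs tightly: 2×auth-service, 10 GB, 1036.
No other feasible combination exceeds 1036.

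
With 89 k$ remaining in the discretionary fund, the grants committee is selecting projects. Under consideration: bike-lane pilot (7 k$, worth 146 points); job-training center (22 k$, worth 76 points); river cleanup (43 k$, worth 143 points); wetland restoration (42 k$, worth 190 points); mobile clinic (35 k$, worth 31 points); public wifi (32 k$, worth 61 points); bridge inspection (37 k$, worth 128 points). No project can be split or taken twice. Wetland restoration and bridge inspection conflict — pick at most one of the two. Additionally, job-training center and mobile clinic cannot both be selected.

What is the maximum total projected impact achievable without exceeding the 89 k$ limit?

417

Bike-lane pilot + river cleanup + bridge inspection uses 87 of the 89 k$ and totals 417.
No other feasible combination exceeds 417.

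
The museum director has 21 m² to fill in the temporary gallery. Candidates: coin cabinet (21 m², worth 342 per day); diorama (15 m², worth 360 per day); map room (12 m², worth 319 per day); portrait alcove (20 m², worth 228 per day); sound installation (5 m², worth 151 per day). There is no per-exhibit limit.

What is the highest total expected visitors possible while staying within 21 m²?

4×sound installation uses 20 of the 21 m² and totals 604.
No other feasible combination exceeds 604.

604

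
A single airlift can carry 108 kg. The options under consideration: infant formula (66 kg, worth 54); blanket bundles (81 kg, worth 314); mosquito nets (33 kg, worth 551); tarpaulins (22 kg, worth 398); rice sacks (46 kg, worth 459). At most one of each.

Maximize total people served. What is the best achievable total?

Best packing: mosquito nets + tarpaulins + rice sacks — 101 kg, 1408 total.

1408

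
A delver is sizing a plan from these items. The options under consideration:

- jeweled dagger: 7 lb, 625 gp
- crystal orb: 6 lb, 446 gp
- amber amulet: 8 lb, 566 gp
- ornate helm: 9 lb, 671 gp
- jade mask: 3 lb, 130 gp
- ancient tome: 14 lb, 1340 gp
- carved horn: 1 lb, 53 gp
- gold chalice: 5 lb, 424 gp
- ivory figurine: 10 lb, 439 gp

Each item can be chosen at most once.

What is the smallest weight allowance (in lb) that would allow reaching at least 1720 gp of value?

Look for the lowest-weight combination reaching 1720.
ancient tome + gold chalice reaches 1764 using 19 lb.
Any bundle with less than 19 lb falls short of 1720.

19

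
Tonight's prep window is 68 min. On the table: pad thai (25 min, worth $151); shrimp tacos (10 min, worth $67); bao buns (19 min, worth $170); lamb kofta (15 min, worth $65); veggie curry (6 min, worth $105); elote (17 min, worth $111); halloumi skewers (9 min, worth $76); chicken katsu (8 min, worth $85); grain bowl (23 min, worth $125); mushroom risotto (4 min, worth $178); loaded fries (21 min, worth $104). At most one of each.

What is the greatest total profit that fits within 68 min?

725

Greedy by ratio would take shrimp tacos + bao buns + veggie curry + halloumi skewers + chicken katsu + mushroom risotto: 56 min used, total 681.
The 10 min tied up in shrimp tacos is better spent on elote — total rises to 725 (63 min).
Runner-up bao buns + veggie curry + halloumi skewers + chicken katsu + mushroom risotto + loaded fries tops out at 718.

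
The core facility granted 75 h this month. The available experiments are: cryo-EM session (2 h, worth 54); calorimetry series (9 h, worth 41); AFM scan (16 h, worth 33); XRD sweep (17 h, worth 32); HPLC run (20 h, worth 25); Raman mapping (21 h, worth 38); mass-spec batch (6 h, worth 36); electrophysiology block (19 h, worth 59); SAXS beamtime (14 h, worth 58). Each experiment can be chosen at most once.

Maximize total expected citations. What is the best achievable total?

286

The ratio heuristic lands on cryo-EM session + calorimetry series + AFM scan + mass-spec batch + electrophysiology block + SAXS beamtime (281) but leaves 9 h idle.
Replace AFM scan with Raman mapping: the trade gains 5 net, giving 286 at 71 h.
Next best is cryo-EM session + calorimetry series + AFM scan + mass-spec batch + electrophysiology block + SAXS beamtime at 281 (66 h) — short by 5.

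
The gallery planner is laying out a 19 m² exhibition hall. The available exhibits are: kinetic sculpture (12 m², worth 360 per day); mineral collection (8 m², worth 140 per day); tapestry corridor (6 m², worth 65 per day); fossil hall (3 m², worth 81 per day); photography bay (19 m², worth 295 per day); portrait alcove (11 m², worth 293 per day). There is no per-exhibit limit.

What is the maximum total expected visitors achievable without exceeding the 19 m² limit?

By expected visitors per m²: kinetic sculpture 30.00, fossil hall 27.00, portrait alcove 26.64, mineral collection 17.50 lead.
Taking kinetic sculpture + 2×fossil hall: 18 m² used, 522 in expected visitors.
No other feasible combination exceeds 522.

522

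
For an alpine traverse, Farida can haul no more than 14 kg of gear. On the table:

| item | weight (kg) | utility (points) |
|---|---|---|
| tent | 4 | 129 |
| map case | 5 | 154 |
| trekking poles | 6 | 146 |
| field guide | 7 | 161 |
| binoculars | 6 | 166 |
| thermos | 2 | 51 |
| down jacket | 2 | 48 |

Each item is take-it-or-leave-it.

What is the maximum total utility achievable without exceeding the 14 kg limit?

A density-first pass picks tent + map case + thermos + down jacket — 382 at 13 kg.
Replace map case with binoculars: the trade gains 12 net, giving 394 at 14 kg.
Runner-up tent + map case + thermos + down jacket tops out at 382.

394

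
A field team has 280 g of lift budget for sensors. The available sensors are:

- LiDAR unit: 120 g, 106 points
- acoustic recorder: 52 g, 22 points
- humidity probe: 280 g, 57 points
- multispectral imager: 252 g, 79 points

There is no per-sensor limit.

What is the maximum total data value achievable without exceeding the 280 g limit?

Best packing: 2×LiDAR unit — 240 g, 212 total.
Nothing else within 280 g beats 212.

212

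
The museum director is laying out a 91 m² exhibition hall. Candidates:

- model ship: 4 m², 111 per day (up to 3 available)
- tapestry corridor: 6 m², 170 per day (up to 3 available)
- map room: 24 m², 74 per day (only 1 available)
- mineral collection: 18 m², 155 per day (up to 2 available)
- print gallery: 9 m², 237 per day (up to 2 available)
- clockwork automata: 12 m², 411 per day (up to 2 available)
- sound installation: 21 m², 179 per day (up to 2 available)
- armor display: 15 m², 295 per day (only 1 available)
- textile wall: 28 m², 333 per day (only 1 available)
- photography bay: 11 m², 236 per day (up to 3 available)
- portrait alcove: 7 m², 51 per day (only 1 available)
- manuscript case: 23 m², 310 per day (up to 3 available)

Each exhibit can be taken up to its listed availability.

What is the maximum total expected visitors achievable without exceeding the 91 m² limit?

2500

Taking the top-ratio exhibits first gives 3×model ship + 3×tapestry corridor + 2×print gallery + 2×clockwork automata + photography bay + portrait alcove for 2426 (90 m²).
Replace model ship and portrait alcove with photography bay: the trade gains 74 net, giving 2500 at 90 m².
Nothing else within 91 m² beats 2500.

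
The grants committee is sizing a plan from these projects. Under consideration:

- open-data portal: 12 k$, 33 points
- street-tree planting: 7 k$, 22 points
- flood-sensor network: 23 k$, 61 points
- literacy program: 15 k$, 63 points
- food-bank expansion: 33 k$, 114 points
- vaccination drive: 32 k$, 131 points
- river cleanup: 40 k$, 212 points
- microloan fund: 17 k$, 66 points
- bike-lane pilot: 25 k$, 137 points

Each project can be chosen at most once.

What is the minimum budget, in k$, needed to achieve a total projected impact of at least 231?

Need the lightest bundle worth ≥ 231.
Taking street-tree planting + river cleanup gives 234 (≥ 231) for 47 k$.
No combination under 47 k$ hits 231.

47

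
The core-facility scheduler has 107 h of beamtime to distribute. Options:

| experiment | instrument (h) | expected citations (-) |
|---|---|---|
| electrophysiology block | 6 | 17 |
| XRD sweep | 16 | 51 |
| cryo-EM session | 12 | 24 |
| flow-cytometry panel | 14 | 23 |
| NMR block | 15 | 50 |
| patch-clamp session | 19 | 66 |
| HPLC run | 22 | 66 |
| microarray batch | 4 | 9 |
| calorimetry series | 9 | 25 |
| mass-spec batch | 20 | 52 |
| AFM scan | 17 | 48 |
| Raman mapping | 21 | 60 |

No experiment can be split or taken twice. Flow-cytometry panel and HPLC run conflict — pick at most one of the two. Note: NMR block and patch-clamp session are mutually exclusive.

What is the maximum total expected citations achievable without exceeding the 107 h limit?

320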